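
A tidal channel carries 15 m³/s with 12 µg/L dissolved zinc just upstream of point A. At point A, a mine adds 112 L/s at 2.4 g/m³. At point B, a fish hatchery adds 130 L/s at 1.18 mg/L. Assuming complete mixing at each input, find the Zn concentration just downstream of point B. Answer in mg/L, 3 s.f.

12 µg/L = 0.012 mg/L.
112 L/s = 0.112 m³/s.
After input A: C = (15·0.012 + 0.112·2.4) / 15.11 = 0.0297 mg/L.
130 L/s = 0.13 m³/s.
After input B: C = (15.11·0.0297 + 0.13·1.18) / 15.24 = 0.03951 mg/L.

0.0395 mg/L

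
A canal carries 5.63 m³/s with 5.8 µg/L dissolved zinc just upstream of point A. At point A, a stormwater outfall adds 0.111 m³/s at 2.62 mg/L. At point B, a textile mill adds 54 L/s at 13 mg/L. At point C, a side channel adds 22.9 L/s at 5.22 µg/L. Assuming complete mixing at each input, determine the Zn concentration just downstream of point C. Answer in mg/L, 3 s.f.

0.176 mg/L

5.8 µg/L = 0.0058 mg/L.
After input A: C = (5.63·0.0058 + 0.111·2.62) / 5.741 = 0.05634 mg/L.
54 L/s = 0.054 m³/s.
After input B: C = (5.741·0.05634 + 0.054·13) / 5.795 = 0.177 mg/L.
22.9 L/s = 0.0229 m³/s.
5.22 µg/L = 0.00522 mg/L.
After input C: C = (5.795·0.177 + 0.0229·0.00522) / 5.818 = 0.1763 mg/L.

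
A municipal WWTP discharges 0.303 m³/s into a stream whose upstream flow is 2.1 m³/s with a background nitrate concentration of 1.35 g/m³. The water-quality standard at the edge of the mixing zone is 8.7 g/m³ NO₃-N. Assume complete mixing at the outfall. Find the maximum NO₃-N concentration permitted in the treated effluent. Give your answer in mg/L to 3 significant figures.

59.6 mg/L

Mass balance: 8.7·2.403 = 0.303·Cₑ + 2.1·1.35.
Cₑ = (20.91 − 2.835) / 0.303 = 59.64 mg/L.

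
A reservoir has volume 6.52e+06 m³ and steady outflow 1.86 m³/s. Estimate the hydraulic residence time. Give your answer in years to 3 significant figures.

Q = 1.86 m³/s × 3.156e+07 s/yr = 5.87e+07 m³/yr.
Hydraulic residence time τ = V/Q = 6.52e+06/5.87e+07 = 0.1111 yr.

0.111 yr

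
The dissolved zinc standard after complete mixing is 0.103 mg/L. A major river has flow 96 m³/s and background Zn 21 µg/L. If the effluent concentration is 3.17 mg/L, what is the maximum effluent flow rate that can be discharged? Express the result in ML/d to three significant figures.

222 ML/d

21 µg/L = 0.021 mg/L.
Mass balance at complete mixing: C_std·(Q_w + Q_r) = Q_w·C_e + Q_r·C_b.
Rearranging, Q_w = Q_r·(C_std − C_b)/(C_e − C_std) = 96·(0.103 − 0.021) / (3.17 − 0.103) = 2.567 m³/s.
= 221.8 ML/d.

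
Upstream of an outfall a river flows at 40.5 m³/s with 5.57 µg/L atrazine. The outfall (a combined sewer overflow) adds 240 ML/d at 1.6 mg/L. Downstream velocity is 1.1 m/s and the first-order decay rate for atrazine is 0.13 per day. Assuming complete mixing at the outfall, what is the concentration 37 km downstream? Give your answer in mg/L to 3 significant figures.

0.103 mg/L

240 ML/d = 2.778 m³/s.
5.57 µg/L = 0.00557 mg/L.
After complete mixing, C₀ = (2.778·1.6 + 40.5·0.00557) / 43.28 = 0.1079 mg/L.
Travel time t = 3.7e+04 m / 1.1 m/s = 3.364e+04 s = 0.3893 d.
C = 0.1079·exp(−0.13·0.3893) = 0.1079·0.9506 = 0.1026 mg/L.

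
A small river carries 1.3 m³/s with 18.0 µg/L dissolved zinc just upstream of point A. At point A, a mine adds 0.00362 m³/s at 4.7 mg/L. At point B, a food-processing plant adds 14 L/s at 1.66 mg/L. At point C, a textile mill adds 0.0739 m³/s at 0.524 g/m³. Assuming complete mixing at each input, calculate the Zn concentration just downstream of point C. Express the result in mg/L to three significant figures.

0.0736 mg/L

18.0 µg/L = 0.018 mg/L.
After input A: C = (1.3·0.018 + 0.00362·4.7) / 1.304 = 0.031 mg/L.
14 L/s = 0.014 m³/s.
After input B: C = (1.304·0.031 + 0.014·1.66) / 1.318 = 0.04831 mg/L.
After input C: C = (1.318·0.04831 + 0.0739·0.524) / 1.392 = 0.07357 mg/L.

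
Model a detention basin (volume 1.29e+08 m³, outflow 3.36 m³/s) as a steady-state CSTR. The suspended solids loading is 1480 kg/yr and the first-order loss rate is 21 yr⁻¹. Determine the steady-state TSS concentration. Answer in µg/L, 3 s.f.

0.526 µg/L

Outflow Q = 3.36 m³/s × 3.156e+07 s/yr = 1.06e+08 m³/yr.
Steady-state CSTR mass balance: W = Q·C + k·V·C, so C = W/(Q + kV).
Q + kV = 1.06e+08 + 21·1.29e+08 = 2.815e+09 m³/yr.
C = 1480/2.815e+09 = 5.257e-07 kg/m³ = 0.0005257 mg/L = 0.5257 µg/L.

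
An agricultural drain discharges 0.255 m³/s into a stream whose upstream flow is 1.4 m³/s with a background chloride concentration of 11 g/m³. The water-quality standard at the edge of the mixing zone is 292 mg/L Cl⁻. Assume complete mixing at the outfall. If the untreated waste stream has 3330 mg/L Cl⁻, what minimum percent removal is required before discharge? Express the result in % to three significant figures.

44.9 %

Mass balance: 292·1.655 = 0.255·Cₑ + 1.4·11.
Cₑ = (483.3 − 15.4) / 0.255 = 1835 mg/L.
Required removal = 1 − 1835/3330 = 44.9 %.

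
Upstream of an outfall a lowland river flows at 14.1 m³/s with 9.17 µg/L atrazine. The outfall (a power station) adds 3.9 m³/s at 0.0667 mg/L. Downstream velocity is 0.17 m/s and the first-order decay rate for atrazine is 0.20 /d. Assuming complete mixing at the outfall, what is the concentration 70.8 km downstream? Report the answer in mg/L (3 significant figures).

0.00825 mg/L

9.17 µg/L = 0.00917 mg/L.
After complete mixing, C₀ = (3.9·0.0667 + 14.1·0.00917) / 18 = 0.02163 mg/L.
Travel time t = 7.08e+04 m / 0.17 m/s = 4.165e+05 s = 4.82 d.
C = 0.02163·exp(−0.20·4.82) = 0.02163·0.3813 = 0.00825 mg/L.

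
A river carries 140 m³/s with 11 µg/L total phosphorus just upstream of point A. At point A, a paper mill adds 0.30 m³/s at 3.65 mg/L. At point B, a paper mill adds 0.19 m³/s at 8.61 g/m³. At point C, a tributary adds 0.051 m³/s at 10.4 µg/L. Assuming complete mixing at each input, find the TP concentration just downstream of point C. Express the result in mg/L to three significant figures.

0.0304 mg/L

11 µg/L = 0.011 mg/L.
After input A: C = (140·0.011 + 0.3·3.65) / 140.3 = 0.01878 mg/L.
After input B: C = (140.3·0.01878 + 0.19·8.61) / 140.5 = 0.0304 mg/L.
10.4 µg/L = 0.0104 mg/L.
After input C: C = (140.5·0.0304 + 0.051·0.0104) / 140.5 = 0.03039 mg/L.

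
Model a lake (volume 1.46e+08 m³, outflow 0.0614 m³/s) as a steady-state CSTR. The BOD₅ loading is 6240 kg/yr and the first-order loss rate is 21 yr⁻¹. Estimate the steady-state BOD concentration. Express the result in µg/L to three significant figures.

2.03 µg/L

Outflow Q = 0.0614 m³/s × 3.156e+07 s/yr = 1.938e+06 m³/yr.
Steady-state CSTR mass balance: W = Q·C + k·V·C, so C = W/(Q + kV).
Q + kV = 1.938e+06 + 21·1.46e+08 = 3.068e+09 m³/yr.
C = 6240/3.068e+09 = 2.034e-06 kg/m³ = 0.002034 mg/L = 2.034 µg/L.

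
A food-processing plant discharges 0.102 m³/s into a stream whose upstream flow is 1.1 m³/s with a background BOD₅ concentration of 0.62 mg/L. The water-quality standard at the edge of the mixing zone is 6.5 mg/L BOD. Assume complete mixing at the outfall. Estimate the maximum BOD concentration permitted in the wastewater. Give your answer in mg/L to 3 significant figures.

69.9 mg/L

Mass balance: 6.5·1.202 = 0.102·Cₑ + 1.1·0.62.
Cₑ = (7.813 − 0.682) / 0.102 = 69.91 mg/L.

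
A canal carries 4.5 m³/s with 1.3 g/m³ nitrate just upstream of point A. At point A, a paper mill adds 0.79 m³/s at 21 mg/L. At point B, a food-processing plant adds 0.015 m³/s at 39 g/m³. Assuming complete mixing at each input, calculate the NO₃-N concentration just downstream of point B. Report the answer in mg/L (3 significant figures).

After input A: C = (4.5·1.3 + 0.79·21) / 5.29 = 4.242 mg/L.
After input B: C = (5.29·4.242 + 0.015·39) / 5.305 = 4.34 mg/L.

4.34 mg/L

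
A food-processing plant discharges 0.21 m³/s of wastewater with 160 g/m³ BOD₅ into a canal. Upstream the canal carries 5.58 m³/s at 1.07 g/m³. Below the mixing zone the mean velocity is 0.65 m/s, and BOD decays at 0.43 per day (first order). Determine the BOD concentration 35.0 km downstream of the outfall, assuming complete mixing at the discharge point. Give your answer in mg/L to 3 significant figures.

5.23 mg/L

After complete mixing, C₀ = (0.21·160 + 5.58·1.07) / 5.79 = 6.834 mg/L.
Travel time t = 3.5e+04 m / 0.65 m/s = 5.385e+04 s = 0.6232 d.
C = 6.834·exp(−0.43·0.6232) = 6.834·0.7649 = 5.228 mg/L.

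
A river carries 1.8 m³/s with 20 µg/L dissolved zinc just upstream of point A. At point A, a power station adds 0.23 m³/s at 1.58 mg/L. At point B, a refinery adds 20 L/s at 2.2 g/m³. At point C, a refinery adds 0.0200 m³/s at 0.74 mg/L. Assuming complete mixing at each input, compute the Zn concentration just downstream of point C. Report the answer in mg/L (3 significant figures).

20 µg/L = 0.02 mg/L.
After input A: C = (1.8·0.02 + 0.23·1.58) / 2.03 = 0.1967 mg/L.
20 L/s = 0.02 m³/s.
After input B: C = (2.03·0.1967 + 0.02·2.2) / 2.05 = 0.2163 mg/L.
After input C: C = (2.05·0.2163 + 0.02·0.74) / 2.07 = 0.2214 mg/L.

0.221 mg/L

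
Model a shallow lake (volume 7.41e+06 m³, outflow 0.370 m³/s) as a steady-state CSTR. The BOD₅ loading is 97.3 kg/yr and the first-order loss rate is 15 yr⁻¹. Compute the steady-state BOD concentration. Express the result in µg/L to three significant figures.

Outflow Q = 0.370 m³/s × 3.156e+07 s/yr = 1.168e+07 m³/yr.
Steady-state CSTR mass balance: W = Q·C + k·V·C, so C = W/(Q + kV).
Q + kV = 1.168e+07 + 15·7.41e+06 = 1.228e+08 m³/yr.
C = 97.3/1.228e+08 = 7.922e-07 kg/m³ = 0.0007922 mg/L = 0.7922 µg/L.

0.792 µg/L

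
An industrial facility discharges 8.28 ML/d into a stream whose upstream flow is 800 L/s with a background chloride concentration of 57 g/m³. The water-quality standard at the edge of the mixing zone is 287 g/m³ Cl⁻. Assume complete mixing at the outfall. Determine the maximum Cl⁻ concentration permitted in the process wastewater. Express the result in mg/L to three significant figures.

8.28 ML/d = 0.09583 m³/s.
800 L/s = 0.8 m³/s.
Mass balance: 287·0.8958 = 0.09583·Cₑ + 0.8·57.
Cₑ = (257.1 − 45.6) / 0.09583 = 2207 mg/L.

2210 mg/L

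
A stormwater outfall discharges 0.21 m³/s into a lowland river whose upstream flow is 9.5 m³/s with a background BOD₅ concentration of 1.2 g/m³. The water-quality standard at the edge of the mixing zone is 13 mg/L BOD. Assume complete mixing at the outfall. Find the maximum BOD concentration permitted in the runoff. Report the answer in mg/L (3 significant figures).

Mass balance: 13·9.71 = 0.21·Cₑ + 9.5·1.2.
Cₑ = (126.2 − 11.4) / 0.21 = 546.8 mg/L.

547 mg/L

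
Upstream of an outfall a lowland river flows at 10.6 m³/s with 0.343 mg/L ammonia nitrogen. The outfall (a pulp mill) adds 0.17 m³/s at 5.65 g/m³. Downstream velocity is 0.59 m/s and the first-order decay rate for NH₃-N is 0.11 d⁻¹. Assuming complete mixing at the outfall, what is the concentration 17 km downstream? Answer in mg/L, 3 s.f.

0.411 mg/L

After complete mixing, C₀ = (0.17·5.65 + 10.6·0.343) / 10.77 = 0.4268 mg/L.
Travel time t = 1.7e+04 m / 0.59 m/s = 2.881e+04 s = 0.3335 d.
C = 0.4268·exp(−0.11·0.3335) = 0.4268·0.964 = 0.4114 mg/L.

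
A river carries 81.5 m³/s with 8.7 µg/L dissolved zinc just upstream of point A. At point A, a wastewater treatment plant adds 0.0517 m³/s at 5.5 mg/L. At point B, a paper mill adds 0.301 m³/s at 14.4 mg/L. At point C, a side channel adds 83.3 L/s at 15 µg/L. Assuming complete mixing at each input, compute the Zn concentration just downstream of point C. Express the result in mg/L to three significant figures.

8.7 µg/L = 0.0087 mg/L.
After input A: C = (81.5·0.0087 + 0.0517·5.5) / 81.55 = 0.01218 mg/L.
After input B: C = (81.55·0.01218 + 0.301·14.4) / 81.85 = 0.06509 mg/L.
83.3 L/s = 0.0833 m³/s.
15 µg/L = 0.015 mg/L.
After input C: C = (81.85·0.06509 + 0.0833·0.015) / 81.94 = 0.06504 mg/L.

0.0650 mg/L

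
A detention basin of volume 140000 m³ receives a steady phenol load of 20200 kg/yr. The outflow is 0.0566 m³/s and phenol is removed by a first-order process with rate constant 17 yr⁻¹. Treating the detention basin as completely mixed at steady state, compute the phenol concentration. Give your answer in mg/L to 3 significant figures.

4.85 mg/L

Outflow Q = 0.0566 m³/s × 3.156e+07 s/yr = 1.786e+06 m³/yr.
Steady-state CSTR mass balance: W = Q·C + k·V·C, so C = W/(Q + kV).
Q + kV = 1.786e+06 + 17·140000 = 4.166e+06 m³/yr.
C = 20200/4.166e+06 = 0.004849 kg/m³ = 4.849 mg/L.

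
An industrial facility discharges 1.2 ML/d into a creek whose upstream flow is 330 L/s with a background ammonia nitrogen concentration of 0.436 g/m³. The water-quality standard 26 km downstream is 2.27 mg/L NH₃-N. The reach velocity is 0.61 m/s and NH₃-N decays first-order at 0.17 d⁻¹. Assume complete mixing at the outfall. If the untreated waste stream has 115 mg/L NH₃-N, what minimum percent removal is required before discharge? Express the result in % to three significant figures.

1.2 ML/d = 0.01389 m³/s.
330 L/s = 0.33 m³/s.
Travel time to the compliance point: t = 2.6e+04/0.61 = 4.262e+04 s = 0.4933 d; decay factor exp(−0.17·0.4933) = 0.9196.
So the concentration just after mixing may be at most 2.27/0.9196 = 2.469 mg/L.
Mass balance: 2.469·0.3439 = 0.01389·Cₑ + 0.33·0.436.
Cₑ = (0.8489 − 0.1439) / 0.01389 = 50.76 mg/L.
Required removal = 1 − 50.76/115 = 55.86 %.

55.9 %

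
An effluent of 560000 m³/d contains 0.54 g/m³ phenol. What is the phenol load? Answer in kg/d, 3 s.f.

302 kg/d

560000 m³/d = 6.481 m³/s.
Mass flux = Q·C = 6.481 m³/s × 0.54 g/m³ = 3.5 g/s.
= 3.5 g/s × 86.4 = 302.4 kg/d.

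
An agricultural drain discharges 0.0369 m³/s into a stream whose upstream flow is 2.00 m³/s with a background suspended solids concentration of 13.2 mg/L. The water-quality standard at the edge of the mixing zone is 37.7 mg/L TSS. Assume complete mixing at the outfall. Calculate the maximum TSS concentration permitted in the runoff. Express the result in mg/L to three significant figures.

1370 mg/L

Mass balance: 37.7·2.037 = 0.0369·Cₑ + 2·13.2.
Cₑ = (76.79 − 26.4) / 0.0369 = 1366 mg/L.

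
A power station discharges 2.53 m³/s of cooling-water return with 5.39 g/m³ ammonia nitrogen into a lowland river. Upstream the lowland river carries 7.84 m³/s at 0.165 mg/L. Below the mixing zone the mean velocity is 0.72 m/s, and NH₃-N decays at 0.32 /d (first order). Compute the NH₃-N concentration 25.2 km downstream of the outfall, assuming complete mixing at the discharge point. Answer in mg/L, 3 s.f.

After complete mixing, C₀ = (2.53·5.39 + 7.84·0.165) / 10.37 = 1.44 mg/L.
Travel time t = 2.52e+04 m / 0.72 m/s = 3.5e+04 s = 0.4051 d.
C = 1.44·exp(−0.32·0.4051) = 1.44·0.8784 = 1.265 mg/L.

1.26 mg/L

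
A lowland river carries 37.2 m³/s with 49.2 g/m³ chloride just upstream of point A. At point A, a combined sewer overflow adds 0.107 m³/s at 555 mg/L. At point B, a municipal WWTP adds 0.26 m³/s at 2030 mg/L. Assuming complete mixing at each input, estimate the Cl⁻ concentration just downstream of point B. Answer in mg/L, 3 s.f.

64.3 mg/L

After input A: C = (37.2·49.2 + 0.107·555) / 37.31 = 50.65 mg/L.
After input B: C = (37.31·50.65 + 0.26·2030) / 37.57 = 64.35 mg/L.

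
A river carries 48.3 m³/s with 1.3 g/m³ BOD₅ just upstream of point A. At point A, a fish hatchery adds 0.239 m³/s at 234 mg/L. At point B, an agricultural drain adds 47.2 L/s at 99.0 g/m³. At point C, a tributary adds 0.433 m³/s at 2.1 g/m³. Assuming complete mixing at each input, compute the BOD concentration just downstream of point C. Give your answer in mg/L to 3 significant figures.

2.54 mg/L

After input A: C = (48.3·1.3 + 0.239·234) / 48.54 = 2.446 mg/L.
47.2 L/s = 0.0472 m³/s.
After input B: C = (48.54·2.446 + 0.0472·99) / 48.59 = 2.54 mg/L.
After input C: C = (48.59·2.54 + 0.433·2.1) / 49.02 = 2.536 mg/L.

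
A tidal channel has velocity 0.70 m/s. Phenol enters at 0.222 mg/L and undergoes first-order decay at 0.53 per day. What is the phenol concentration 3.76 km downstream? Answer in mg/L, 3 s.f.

Travel time t = 3.76 km / 0.70 m/s = 3760/0.70 = 5371 s = 0.06217 d.
First-order decay: C = 0.222·exp(−0.53·0.06217) = 0.222·0.9676 = 0.2148 mg/L.

0.215 mg/L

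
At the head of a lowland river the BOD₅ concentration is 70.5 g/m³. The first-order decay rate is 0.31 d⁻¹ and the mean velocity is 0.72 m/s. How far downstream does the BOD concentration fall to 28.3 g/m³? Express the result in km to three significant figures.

183 km

From C = C₀·e^(−kt), t = ln(C₀/C)/k = ln(70.5/28.3)/0.31 = 0.9128/0.31 = 2.944 d.
Distance = v·t = 0.72 m/s × 2.544e+05 s = 1.832e+05 m = 183.2 km.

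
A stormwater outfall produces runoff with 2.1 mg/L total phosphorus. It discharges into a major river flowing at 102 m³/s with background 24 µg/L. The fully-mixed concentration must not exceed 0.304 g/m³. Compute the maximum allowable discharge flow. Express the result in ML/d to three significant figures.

24 µg/L = 0.024 mg/L.
Mass balance at complete mixing: C_std·(Q_w + Q_r) = Q_w·C_e + Q_r·C_b.
Rearranging, Q_w = Q_r·(C_std − C_b)/(C_e − C_std) = 102·(0.304 − 0.024) / (2.1 − 0.304) = 15.9 m³/s.
= 1374 ML/d.

1370 ML/d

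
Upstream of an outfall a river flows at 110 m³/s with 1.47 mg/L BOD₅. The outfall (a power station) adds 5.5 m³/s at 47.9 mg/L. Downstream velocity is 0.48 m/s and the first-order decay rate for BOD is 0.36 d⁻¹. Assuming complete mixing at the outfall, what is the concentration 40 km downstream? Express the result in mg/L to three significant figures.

2.60 mg/L

After complete mixing, C₀ = (5.5·47.9 + 110·1.47) / 115.5 = 3.681 mg/L.
Travel time t = 4e+04 m / 0.48 m/s = 8.333e+04 s = 0.9645 d.
C = 3.681·exp(−0.36·0.9645) = 3.681·0.7066 = 2.601 mg/L.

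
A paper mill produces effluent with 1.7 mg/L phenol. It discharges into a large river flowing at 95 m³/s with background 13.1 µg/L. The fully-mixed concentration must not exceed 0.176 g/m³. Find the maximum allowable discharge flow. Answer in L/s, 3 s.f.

13.1 µg/L = 0.0131 mg/L.
Mass balance at complete mixing: C_std·(Q_w + Q_r) = Q_w·C_e + Q_r·C_b.
Rearranging, Q_w = Q_r·(C_std − C_b)/(C_e − C_std) = 95·(0.176 − 0.0131) / (1.7 − 0.176) = 10.15 m³/s.
= 1.015e+04 L/s.

10200 L/s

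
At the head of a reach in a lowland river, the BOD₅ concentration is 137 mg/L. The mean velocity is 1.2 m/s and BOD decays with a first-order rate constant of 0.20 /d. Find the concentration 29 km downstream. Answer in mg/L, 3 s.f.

Travel time t = 29 km / 1.2 m/s = 2.9e+04/1.2 = 2.417e+04 s = 0.2797 d.
First-order decay: C = 137·exp(−0.20·0.2797) = 137·0.9456 = 129.5 mg/L.

130 mg/L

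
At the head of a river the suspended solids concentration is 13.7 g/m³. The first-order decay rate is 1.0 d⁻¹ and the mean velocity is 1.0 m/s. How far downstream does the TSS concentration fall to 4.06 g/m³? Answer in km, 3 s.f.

From C = C₀·e^(−kt), t = ln(C₀/C)/k = ln(13.7/4.06)/1.0 = 1.216/1.0 = 1.216 d.
Distance = v·t = 1.0 m/s × 1.051e+05 s = 1.051e+05 m = 105.1 km.

105 km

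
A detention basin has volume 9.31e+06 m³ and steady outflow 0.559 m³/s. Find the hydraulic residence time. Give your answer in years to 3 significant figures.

0.528 yr

Q = 0.559 m³/s × 3.156e+07 s/yr = 1.764e+07 m³/yr.
Hydraulic residence time τ = V/Q = 9.31e+06/1.764e+07 = 0.5278 yr.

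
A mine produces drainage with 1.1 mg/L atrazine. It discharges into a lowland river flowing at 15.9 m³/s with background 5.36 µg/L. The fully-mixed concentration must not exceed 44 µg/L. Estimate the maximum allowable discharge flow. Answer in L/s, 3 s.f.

5.36 µg/L = 0.00536 mg/L.
44 µg/L = 0.044 mg/L.
Mass balance at complete mixing: C_std·(Q_w + Q_r) = Q_w·C_e + Q_r·C_b.
Rearranging, Q_w = Q_r·(C_std − C_b)/(C_e − C_std) = 15.9·(0.044 − 0.00536) / (1.1 − 0.044) = 0.5818 m³/s.
= 581.8 L/s.

582 L/s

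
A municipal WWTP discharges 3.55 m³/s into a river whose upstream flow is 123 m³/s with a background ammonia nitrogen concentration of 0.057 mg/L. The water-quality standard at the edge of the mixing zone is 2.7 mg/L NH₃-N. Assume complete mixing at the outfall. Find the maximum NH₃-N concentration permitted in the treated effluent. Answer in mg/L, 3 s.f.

Mass balance: 2.7·126.5 = 3.55·Cₑ + 123·0.057.
Cₑ = (341.7 − 7.011) / 3.55 = 94.27 mg/L.

94.3 mg/L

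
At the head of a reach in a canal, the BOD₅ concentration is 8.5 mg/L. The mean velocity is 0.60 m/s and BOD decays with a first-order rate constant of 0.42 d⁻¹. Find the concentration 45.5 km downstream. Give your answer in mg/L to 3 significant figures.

Travel time t = 45.5 km / 0.60 m/s = 4.55e+04/0.60 = 7.583e+04 s = 0.8777 d.
First-order decay: C = 8.5·exp(−0.42·0.8777) = 8.5·0.6917 = 5.879 mg/L.

5.88 mg/L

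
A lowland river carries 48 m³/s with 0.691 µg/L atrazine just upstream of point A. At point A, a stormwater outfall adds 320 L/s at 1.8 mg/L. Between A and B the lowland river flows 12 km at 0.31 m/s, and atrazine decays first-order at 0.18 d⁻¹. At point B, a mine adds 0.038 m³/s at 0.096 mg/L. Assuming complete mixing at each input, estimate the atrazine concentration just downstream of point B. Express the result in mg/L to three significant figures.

0.691 µg/L = 0.000691 mg/L.
320 L/s = 0.32 m³/s.
After input A: C = (48·0.000691 + 0.32·1.8) / 48.32 = 0.01261 mg/L.
Over the 12 km reach to input B (t = 3.871e+04 s = 0.448 d), decay gives C = 0.01261·exp(−0.18·0.448) = 0.01163 mg/L.
After input B: C = (48.32·0.01163 + 0.038·0.096) / 48.36 = 0.0117 mg/L.

0.0117 mg/L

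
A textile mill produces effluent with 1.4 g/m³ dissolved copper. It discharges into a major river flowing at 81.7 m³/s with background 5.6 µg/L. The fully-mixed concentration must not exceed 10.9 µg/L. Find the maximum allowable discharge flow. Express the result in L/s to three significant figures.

5.6 µg/L = 0.0056 mg/L.
10.9 µg/L = 0.0109 mg/L.
Mass balance at complete mixing: C_std·(Q_w + Q_r) = Q_w·C_e + Q_r·C_b.
Rearranging, Q_w = Q_r·(C_std − C_b)/(C_e − C_std) = 81.7·(0.0109 − 0.0056) / (1.4 − 0.0109) = 0.3117 m³/s.
= 311.7 L/s.

312 L/s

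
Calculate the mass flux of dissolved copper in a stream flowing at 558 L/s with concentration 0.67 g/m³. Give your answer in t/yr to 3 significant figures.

558 L/s = 0.558 m³/s.
Mass flux = Q·C = 0.558 m³/s × 0.67 g/m³ = 0.3739 g/s.
= 0.3739 g/s × 31.56 = 11.8 t/yr.

11.8 t/yr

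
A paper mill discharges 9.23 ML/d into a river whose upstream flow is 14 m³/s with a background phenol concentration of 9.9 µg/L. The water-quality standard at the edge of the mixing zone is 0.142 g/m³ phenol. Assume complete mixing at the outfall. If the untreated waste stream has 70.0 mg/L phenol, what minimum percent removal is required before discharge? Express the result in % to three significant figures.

75.1 %

9.23 ML/d = 0.1068 m³/s.
9.9 µg/L = 0.0099 mg/L.
Mass balance: 0.142·14.11 = 0.1068·Cₑ + 14·0.0099.
Cₑ = (2.003 − 0.1386) / 0.1068 = 17.45 mg/L.
Required removal = 1 − 17.45/70.0 = 75.07 %.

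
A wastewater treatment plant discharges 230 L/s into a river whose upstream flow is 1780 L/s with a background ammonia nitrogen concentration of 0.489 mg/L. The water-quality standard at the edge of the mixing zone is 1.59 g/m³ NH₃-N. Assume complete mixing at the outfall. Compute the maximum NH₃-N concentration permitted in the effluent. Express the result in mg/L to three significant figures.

10.1 mg/L

230 L/s = 0.23 m³/s.
1780 L/s = 1.78 m³/s.
Mass balance: 1.59·2.01 = 0.23·Cₑ + 1.78·0.489.
Cₑ = (3.196 − 0.8704) / 0.23 = 10.11 mg/L.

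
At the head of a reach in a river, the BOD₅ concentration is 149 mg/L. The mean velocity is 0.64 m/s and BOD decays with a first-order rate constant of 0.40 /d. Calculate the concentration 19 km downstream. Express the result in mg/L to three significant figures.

130 mg/L

Travel time t = 19 km / 0.64 m/s = 1.9e+04/0.64 = 2.969e+04 s = 0.3436 d.
First-order decay: C = 149·exp(−0.40·0.3436) = 149·0.8716 = 129.9 mg/L.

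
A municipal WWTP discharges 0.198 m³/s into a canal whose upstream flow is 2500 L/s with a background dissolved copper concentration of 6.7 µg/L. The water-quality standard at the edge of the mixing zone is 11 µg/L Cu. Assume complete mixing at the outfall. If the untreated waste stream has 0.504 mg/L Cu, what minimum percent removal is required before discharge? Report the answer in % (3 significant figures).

87.0 %

2500 L/s = 2.5 m³/s.
6.7 µg/L = 0.0067 mg/L.
11 µg/L = 0.011 mg/L.
Mass balance: 0.011·2.698 = 0.198·Cₑ + 2.5·0.0067.
Cₑ = (0.02968 − 0.01675) / 0.198 = 0.06529 mg/L.
Required removal = 1 − 0.06529/0.504 = 87.05 %.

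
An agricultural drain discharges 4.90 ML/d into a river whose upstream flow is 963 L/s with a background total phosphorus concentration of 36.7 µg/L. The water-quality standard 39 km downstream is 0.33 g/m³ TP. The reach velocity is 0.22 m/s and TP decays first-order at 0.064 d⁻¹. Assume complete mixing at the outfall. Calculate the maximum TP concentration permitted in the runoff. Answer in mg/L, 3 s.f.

4.90 ML/d = 0.05671 m³/s.
963 L/s = 0.963 m³/s.
36.7 µg/L = 0.0367 mg/L.
Travel time to the compliance point: t = 3.9e+04/0.22 = 1.773e+05 s = 2.052 d; decay factor exp(−0.064·2.052) = 0.8769.
So the concentration just after mixing may be at most 0.33/0.8769 = 0.3763 mg/L.
Mass balance: 0.3763·1.02 = 0.05671·Cₑ + 0.963·0.0367.
Cₑ = (0.3837 − 0.03534) / 0.05671 = 6.143 mg/L.

6.14 mg/L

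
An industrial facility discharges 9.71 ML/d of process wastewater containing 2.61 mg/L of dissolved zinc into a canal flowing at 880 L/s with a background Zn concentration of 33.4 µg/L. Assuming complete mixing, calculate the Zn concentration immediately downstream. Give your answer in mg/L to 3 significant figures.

0.325 mg/L

9.71 ML/d = 0.1124 m³/s.
880 L/s = 0.88 m³/s.
33.4 µg/L = 0.0334 mg/L.
Flow-weighted mixing gives C = (0.1124·2.61 + 0.88·0.0334) / (0.1124 + 0.88) = 0.3227/0.9924 = 0.3252 mg/L.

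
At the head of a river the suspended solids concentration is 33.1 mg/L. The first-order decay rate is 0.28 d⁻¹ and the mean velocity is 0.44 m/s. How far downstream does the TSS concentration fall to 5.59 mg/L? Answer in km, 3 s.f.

241 km

From C = C₀·e^(−kt), t = ln(C₀/C)/k = ln(33.1/5.59)/0.28 = 1.779/0.28 = 6.352 d.
Distance = v·t = 0.44 m/s × 5.488e+05 s = 2.415e+05 m = 241.5 km.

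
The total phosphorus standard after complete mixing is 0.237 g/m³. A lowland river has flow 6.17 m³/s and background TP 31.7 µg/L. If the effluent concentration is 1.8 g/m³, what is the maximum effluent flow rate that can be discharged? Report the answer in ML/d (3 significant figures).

31.7 µg/L = 0.0317 mg/L.
Mass balance at complete mixing: C_std·(Q_w + Q_r) = Q_w·C_e + Q_r·C_b.
Rearranging, Q_w = Q_r·(C_std − C_b)/(C_e − C_std) = 6.17·(0.237 − 0.0317) / (1.8 − 0.237) = 0.8104 m³/s.
= 70.02 ML/d.

70.0 ML/d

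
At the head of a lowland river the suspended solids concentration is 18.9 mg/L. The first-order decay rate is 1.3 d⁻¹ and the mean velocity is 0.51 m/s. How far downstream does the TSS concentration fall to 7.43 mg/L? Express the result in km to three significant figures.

31.6 km

From C = C₀·e^(−kt), t = ln(C₀/C)/k = ln(18.9/7.43)/1.3 = 0.9336/1.3 = 0.7182 d.
Distance = v·t = 0.51 m/s × 6.205e+04 s = 3.165e+04 m = 31.65 km.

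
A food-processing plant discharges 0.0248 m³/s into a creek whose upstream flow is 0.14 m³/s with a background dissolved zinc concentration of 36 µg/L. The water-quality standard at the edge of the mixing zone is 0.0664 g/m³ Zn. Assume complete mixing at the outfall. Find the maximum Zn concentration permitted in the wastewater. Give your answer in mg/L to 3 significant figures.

36 µg/L = 0.036 mg/L.
Mass balance: 0.0664·0.1648 = 0.0248·Cₑ + 0.14·0.036.
Cₑ = (0.01094 − 0.00504) / 0.0248 = 0.238 mg/L.

0.238 mg/L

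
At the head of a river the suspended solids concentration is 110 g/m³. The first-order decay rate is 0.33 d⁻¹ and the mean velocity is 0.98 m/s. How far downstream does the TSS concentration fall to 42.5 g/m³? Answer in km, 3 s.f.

From C = C₀·e^(−kt), t = ln(C₀/C)/k = ln(110/42.5)/0.33 = 0.951/0.33 = 2.882 d.
Distance = v·t = 0.98 m/s × 2.49e+05 s = 2.44e+05 m = 244 km.

244 km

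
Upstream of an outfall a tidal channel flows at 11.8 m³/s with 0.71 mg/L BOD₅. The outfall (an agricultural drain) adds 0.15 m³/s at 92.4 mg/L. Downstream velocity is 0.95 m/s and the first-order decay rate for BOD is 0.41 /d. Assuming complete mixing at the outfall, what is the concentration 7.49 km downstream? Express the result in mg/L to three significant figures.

After complete mixing, C₀ = (0.15·92.4 + 11.8·0.71) / 11.95 = 1.861 mg/L.
Travel time t = 7490 m / 0.95 m/s = 7884 s = 0.09125 d.
C = 1.861·exp(−0.41·0.09125) = 1.861·0.9633 = 1.793 mg/L.

1.79 mg/L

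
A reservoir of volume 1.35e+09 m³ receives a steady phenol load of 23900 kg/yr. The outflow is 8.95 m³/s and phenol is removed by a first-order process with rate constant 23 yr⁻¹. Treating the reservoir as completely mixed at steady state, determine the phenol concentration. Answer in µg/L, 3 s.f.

Outflow Q = 8.95 m³/s × 3.156e+07 s/yr = 2.824e+08 m³/yr.
Steady-state CSTR mass balance: W = Q·C + k·V·C, so C = W/(Q + kV).
Q + kV = 2.824e+08 + 23·1.35e+09 = 3.133e+10 m³/yr.
C = 23900/3.133e+10 = 7.628e-07 kg/m³ = 0.0007628 mg/L = 0.7628 µg/L.

0.763 µg/L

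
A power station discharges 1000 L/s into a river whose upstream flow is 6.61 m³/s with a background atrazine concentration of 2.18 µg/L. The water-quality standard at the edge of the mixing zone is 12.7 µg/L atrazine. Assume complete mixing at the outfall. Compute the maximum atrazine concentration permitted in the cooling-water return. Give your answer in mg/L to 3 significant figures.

1000 L/s = 1 m³/s.
2.18 µg/L = 0.00218 mg/L.
12.7 µg/L = 0.0127 mg/L.
Mass balance: 0.0127·7.61 = 1·Cₑ + 6.61·0.00218.
Cₑ = (0.09665 − 0.01441) / 1 = 0.08224 mg/L.

0.0822 mg/L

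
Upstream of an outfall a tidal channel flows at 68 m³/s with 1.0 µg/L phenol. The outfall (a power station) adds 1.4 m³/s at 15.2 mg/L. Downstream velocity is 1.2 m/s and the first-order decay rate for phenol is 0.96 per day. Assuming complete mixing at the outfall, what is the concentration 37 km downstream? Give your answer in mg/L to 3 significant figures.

1.0 µg/L = 0.001 mg/L.
After complete mixing, C₀ = (1.4·15.2 + 68·0.001) / 69.4 = 0.3076 mg/L.
Travel time t = 3.7e+04 m / 1.2 m/s = 3.083e+04 s = 0.3569 d.
C = 0.3076·exp(−0.96·0.3569) = 0.3076·0.7099 = 0.2184 mg/L.

0.218 mg/L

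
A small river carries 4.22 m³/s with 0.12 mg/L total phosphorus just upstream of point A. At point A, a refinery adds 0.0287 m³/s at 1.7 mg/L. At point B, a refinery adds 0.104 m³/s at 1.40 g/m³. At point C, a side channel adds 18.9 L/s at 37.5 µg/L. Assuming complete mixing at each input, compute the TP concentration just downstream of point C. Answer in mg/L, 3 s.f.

0.160 mg/L

After input A: C = (4.22·0.12 + 0.0287·1.7) / 4.249 = 0.1307 mg/L.
After input B: C = (4.249·0.1307 + 0.104·1.4) / 4.353 = 0.161 mg/L.
18.9 L/s = 0.0189 m³/s.
37.5 µg/L = 0.0375 mg/L.
After input C: C = (4.353·0.161 + 0.0189·0.0375) / 4.372 = 0.1605 mg/L.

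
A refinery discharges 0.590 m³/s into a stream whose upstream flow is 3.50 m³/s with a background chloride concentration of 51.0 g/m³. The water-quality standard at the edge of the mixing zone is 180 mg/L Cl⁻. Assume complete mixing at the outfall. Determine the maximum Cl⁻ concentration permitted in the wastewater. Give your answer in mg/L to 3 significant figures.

Mass balance: 180·4.09 = 0.59·Cₑ + 3.5·51.
Cₑ = (736.2 − 178.5) / 0.59 = 945.3 mg/L.

945 mg/L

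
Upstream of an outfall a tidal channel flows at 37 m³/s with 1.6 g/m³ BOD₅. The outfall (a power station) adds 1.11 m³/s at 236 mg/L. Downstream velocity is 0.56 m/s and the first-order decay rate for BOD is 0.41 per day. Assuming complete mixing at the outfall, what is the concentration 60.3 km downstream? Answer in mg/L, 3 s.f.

After complete mixing, C₀ = (1.11·236 + 37·1.6) / 38.11 = 8.427 mg/L.
Travel time t = 6.03e+04 m / 0.56 m/s = 1.077e+05 s = 1.246 d.
C = 8.427·exp(−0.41·1.246) = 8.427·0.5999 = 5.056 mg/L.

5.06 mg/L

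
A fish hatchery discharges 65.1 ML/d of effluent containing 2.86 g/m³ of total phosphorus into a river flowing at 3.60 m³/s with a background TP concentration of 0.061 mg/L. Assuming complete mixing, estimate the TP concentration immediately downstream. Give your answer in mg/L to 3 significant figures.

65.1 ML/d = 0.7535 m³/s.
Conservation of mass across the mixing zone: C = (0.7535·2.86 + 3.6·0.061) / (0.7535 + 3.6) = 2.375/4.353 = 0.5454 mg/L.

0.545 mg/L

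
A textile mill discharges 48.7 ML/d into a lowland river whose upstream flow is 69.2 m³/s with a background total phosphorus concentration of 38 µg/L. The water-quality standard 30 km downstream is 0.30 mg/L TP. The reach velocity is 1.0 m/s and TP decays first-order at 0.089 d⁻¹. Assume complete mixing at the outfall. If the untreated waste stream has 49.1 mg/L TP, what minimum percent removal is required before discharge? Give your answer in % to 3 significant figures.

48.7 ML/d = 0.5637 m³/s.
38 µg/L = 0.038 mg/L.
Travel time to the compliance point: t = 3e+04/1.0 = 3e+04 s = 0.3472 d; decay factor exp(−0.089·0.3472) = 0.9696.
So the concentration just after mixing may be at most 0.3/0.9696 = 0.3094 mg/L.
Mass balance: 0.3094·69.76 = 0.5637·Cₑ + 69.2·0.038.
Cₑ = (21.59 − 2.63) / 0.5637 = 33.63 mg/L.
Required removal = 1 − 33.63/49.1 = 31.51 %.

31.5 %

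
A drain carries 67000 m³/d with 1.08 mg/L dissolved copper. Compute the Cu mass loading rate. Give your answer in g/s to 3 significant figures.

0.838 g/s

67000 m³/d = 0.7755 m³/s.
Mass flux = Q·C = 0.7755 m³/s × 1.08 g/m³ = 0.8375 g/s.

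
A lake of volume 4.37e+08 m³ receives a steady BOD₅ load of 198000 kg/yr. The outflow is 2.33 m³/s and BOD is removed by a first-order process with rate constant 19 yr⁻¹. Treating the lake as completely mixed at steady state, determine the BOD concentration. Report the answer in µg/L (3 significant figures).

23.6 µg/L

Outflow Q = 2.33 m³/s × 3.156e+07 s/yr = 7.353e+07 m³/yr.
Steady-state CSTR mass balance: W = Q·C + k·V·C, so C = W/(Q + kV).
Q + kV = 7.353e+07 + 19·4.37e+08 = 8.377e+09 m³/yr.
C = 198000/8.377e+09 = 2.364e-05 kg/m³ = 0.02364 mg/L = 23.64 µg/L.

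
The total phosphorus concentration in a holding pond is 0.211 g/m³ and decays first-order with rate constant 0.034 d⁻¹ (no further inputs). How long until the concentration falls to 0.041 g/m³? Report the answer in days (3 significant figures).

t = ln(C₀/C)/k = ln(0.211/0.041)/0.034 = 1.638/0.034 = 48.18 d.

48.2 d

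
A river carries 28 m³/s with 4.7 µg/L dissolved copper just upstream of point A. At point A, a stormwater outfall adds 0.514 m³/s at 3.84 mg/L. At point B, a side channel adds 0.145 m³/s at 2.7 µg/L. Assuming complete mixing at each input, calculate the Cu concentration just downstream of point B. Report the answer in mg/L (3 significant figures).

0.0735 mg/L

4.7 µg/L = 0.0047 mg/L.
After input A: C = (28·0.0047 + 0.514·3.84) / 28.51 = 0.07384 mg/L.
2.7 µg/L = 0.0027 mg/L.
After input B: C = (28.51·0.07384 + 0.145·0.0027) / 28.66 = 0.07348 mg/L.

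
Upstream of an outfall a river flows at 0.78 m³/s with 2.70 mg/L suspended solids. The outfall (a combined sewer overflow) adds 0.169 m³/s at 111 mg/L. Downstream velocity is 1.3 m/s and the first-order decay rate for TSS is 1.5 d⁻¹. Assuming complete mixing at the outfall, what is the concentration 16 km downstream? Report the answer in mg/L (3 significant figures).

After complete mixing, C₀ = (0.169·111 + 0.78·2.7) / 0.949 = 21.99 mg/L.
Travel time t = 1.6e+04 m / 1.3 m/s = 1.231e+04 s = 0.1425 d.
C = 21.99·exp(−1.5·0.1425) = 21.99·0.8076 = 17.76 mg/L.

17.8 mg/L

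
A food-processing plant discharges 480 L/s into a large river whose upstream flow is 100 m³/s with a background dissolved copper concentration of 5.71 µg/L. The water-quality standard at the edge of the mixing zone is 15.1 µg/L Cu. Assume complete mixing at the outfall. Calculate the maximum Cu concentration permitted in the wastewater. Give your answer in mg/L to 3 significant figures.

480 L/s = 0.48 m³/s.
5.71 µg/L = 0.00571 mg/L.
15.1 µg/L = 0.0151 mg/L.
Mass balance: 0.0151·100.5 = 0.48·Cₑ + 100·0.00571.
Cₑ = (1.517 − 0.571) / 0.48 = 1.971 mg/L.

1.97 mg/L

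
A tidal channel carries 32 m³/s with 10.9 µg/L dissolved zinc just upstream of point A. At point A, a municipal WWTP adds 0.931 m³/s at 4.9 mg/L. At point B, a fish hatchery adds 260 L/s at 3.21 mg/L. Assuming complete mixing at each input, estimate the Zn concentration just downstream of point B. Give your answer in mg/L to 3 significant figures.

0.173 mg/L

10.9 µg/L = 0.0109 mg/L.
After input A: C = (32·0.0109 + 0.931·4.9) / 32.93 = 0.1491 mg/L.
260 L/s = 0.26 m³/s.
After input B: C = (32.93·0.1491 + 0.26·3.21) / 33.19 = 0.1731 mg/L.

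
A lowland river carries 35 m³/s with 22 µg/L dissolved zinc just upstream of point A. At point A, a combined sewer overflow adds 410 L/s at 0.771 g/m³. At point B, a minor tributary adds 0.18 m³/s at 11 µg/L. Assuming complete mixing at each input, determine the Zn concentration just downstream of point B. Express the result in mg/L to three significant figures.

22 µg/L = 0.022 mg/L.
410 L/s = 0.41 m³/s.
After input A: C = (35·0.022 + 0.41·0.771) / 35.41 = 0.03067 mg/L.
11 µg/L = 0.011 mg/L.
After input B: C = (35.41·0.03067 + 0.18·0.011) / 35.59 = 0.03057 mg/L.

0.0306 mg/L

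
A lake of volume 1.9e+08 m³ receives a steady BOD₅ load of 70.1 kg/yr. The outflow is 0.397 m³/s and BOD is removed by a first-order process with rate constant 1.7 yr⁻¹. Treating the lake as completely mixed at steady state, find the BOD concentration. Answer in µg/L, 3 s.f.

Outflow Q = 0.397 m³/s × 3.156e+07 s/yr = 1.253e+07 m³/yr.
Steady-state CSTR mass balance: W = Q·C + k·V·C, so C = W/(Q + kV).
Q + kV = 1.253e+07 + 1.7·1.9e+08 = 3.355e+08 m³/yr.
C = 70.1/3.355e+08 = 2.089e-07 kg/m³ = 0.0002089 mg/L = 0.2089 µg/L.

0.209 µg/L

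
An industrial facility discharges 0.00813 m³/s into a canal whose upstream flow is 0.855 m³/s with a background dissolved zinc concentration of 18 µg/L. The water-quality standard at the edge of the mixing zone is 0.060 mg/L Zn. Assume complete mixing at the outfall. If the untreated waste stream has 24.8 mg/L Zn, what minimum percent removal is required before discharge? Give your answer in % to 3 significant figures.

81.9 %

18 µg/L = 0.018 mg/L.
Mass balance: 0.06·0.8631 = 0.00813·Cₑ + 0.855·0.018.
Cₑ = (0.05179 − 0.01539) / 0.00813 = 4.477 mg/L.
Required removal = 1 − 4.477/24.8 = 81.95 %.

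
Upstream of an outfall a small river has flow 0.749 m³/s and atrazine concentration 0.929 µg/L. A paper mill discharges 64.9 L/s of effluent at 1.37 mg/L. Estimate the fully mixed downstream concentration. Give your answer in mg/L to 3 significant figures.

64.9 L/s = 0.0649 m³/s.
0.929 µg/L = 0.000929 mg/L.
Conservation of mass across the mixing zone: C = (0.0649·1.37 + 0.749·0.000929) / (0.0649 + 0.749) = 0.08961/0.8139 = 0.1101 mg/L.

0.110 mg/L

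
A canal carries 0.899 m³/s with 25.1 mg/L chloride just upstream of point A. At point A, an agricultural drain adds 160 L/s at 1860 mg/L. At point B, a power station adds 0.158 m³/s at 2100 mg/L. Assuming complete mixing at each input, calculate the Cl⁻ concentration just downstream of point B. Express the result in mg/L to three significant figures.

160 L/s = 0.16 m³/s.
After input A: C = (0.899·25.1 + 0.16·1860) / 1.059 = 302.3 mg/L.
After input B: C = (1.059·302.3 + 0.158·2100) / 1.217 = 535.7 mg/L.

536 mg/L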